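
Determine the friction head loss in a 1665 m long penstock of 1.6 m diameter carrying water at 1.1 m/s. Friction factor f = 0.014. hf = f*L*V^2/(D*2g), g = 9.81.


hf = 0.014 * 1665 * 1.1^2 / (1.6 * 2 * 9.81) = 0.8985 m


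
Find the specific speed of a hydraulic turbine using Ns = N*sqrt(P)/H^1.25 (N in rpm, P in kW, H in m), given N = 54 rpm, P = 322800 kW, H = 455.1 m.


Ns = 54 * 322800^0.5 / 455.1^1.25 = 14.5958


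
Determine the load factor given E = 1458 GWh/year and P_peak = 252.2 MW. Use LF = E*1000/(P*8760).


LF = 1458 * 1000 / (252.2 * 8760) = 0.6599


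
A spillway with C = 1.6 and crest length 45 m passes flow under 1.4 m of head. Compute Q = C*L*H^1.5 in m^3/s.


Q = 1.6 * 45 * 1.4^1.5 = 119.2682 m^3/s


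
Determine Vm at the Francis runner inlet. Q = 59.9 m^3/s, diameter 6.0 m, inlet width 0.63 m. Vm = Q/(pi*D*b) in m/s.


Vm = 59.9 / (pi * 6.0 * 0.63) = 5.0441 m/s


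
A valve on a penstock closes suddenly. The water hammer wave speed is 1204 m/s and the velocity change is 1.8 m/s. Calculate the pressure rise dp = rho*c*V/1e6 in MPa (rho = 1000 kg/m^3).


dp = 1000 * 1204 * 1.8 / 1e6 = 2.1672 MPa


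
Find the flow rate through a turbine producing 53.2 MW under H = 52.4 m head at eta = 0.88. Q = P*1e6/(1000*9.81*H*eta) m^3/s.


Q = 53.2 * 1e6 / (1000 * 9.81 * 52.4 * 0.88) = 117.6058 m^3/s


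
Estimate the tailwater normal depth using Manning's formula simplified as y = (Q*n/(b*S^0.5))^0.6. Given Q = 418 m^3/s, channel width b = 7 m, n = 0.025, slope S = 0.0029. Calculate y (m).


y = (418 * 0.025 / (7 * 0.0029^0.5))^0.6 = 7.3399 m


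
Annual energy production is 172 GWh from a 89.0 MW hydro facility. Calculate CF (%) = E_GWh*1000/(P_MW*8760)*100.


CF = 172 * 1000 / (89.0 * 8760) * 100 = 22.0615 %


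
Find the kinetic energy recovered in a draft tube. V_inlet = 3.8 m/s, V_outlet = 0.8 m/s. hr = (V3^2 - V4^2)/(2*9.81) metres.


hr = (3.8^2 - 0.8^2) / (2*9.81) = 0.7034 m


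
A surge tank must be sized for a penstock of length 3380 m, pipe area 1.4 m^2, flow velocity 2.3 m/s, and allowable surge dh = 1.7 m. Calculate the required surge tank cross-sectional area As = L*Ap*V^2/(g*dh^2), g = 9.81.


As = 3380 * 1.4 * 2.3^2 / (9.81 * 1.7^2) = 882.9448 m^2


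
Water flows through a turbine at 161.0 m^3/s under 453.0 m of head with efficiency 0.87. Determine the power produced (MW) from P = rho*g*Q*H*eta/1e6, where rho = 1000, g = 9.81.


P = 1000 * 9.81 * 161.0 * 453.0 * 0.87 / 1e6 = 622.4613 MW


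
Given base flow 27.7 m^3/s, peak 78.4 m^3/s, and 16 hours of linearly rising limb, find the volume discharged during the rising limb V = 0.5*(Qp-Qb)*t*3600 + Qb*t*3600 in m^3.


V = 0.5*(78.4 - 27.7)*16*3600 + 27.7*16*3600 = 3.0557e+06 m^3


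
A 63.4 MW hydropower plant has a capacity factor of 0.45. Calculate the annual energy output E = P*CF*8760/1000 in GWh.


E = 63.4 * 0.45 * 8760 / 1000 = 249.9228 GWh


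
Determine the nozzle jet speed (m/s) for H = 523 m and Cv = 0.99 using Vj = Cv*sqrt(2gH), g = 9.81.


Vj = 0.99 * sqrt(2*9.81*523) = 100.2849 m/s


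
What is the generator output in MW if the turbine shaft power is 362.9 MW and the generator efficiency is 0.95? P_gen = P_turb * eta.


P_gen = 362.9 * 0.95 = 344.7550 MW


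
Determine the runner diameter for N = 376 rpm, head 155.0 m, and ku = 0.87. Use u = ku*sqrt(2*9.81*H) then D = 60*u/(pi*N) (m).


u = 0.87 * sqrt(2*9.81*155.0) = 47.9772 m/s
D = 60 * 47.9772 / (pi * 376) = 2.4370 m


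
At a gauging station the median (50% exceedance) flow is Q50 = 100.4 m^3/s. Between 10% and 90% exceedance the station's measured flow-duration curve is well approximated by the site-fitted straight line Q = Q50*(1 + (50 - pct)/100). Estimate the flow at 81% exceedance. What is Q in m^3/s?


Q = 100.4 * (1 + (50 - 81)/100) = 69.2760 m^3/s


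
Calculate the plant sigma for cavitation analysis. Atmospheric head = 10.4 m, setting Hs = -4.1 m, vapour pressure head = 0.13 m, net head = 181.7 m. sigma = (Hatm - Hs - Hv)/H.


sigma = (10.4 - (-4.1) - 0.13) / 181.7 = 0.0791


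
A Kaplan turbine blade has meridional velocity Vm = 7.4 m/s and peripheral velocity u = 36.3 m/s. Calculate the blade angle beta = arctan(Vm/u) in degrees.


beta = arctan(7.4 / 36.3) = 11.5223 degrees


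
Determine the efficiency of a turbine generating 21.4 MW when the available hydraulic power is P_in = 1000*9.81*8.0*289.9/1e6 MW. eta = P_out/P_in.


P_in = 1000 * 9.81 * 8.0 * 289.9 / 1e6 = 22.7514 MW
eta = 21.4 / 22.7514 = 0.9406


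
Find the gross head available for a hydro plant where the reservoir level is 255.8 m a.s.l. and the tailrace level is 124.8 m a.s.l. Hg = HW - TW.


Hg = 255.8 - 124.8 = 131.0000 m


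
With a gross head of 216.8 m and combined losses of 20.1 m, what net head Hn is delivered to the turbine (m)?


Hn = 216.8 - 20.1 = 196.7000 m


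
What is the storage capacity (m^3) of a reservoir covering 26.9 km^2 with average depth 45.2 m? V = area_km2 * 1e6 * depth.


V = 26.9 * 1e6 * 45.2 = 1.2159e+09 m^3


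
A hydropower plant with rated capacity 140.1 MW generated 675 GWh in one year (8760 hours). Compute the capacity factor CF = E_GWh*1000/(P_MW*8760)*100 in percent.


CF = 675 * 1000 / (140.1 * 8760) * 100 = 54.9999 %


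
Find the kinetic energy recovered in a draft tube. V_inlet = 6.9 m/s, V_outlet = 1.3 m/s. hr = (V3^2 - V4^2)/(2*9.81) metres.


hr = (6.9^2 - 1.3^2) / (2*9.81) = 2.3405 m


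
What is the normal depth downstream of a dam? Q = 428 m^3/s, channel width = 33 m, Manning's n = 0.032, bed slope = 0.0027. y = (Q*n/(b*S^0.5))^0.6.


y = (428 * 0.032 / (33 * 0.0027^0.5))^0.6 = 3.4789 m


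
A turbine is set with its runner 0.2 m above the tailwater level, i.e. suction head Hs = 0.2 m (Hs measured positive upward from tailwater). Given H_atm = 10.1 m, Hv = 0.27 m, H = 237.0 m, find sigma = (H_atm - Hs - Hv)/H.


sigma = (10.1 - 0.2 - 0.27) / 237.0 = 0.0406


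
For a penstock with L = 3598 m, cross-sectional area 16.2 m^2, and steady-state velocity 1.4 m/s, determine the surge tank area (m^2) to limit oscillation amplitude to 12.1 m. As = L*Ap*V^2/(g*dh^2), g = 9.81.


As = 3598 * 16.2 * 1.4^2 / (9.81 * 12.1^2) = 79.5413 m^2


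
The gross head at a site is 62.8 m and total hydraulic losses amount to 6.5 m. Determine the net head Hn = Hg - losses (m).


Hn = 62.8 - 6.5 = 56.3000 m


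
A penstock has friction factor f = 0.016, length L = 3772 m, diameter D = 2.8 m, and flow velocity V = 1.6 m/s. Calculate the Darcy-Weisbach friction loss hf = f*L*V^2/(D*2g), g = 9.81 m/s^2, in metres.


hf = 0.016 * 3772 * 1.6^2 / (2.8 * 2 * 9.81) = 2.8124 m


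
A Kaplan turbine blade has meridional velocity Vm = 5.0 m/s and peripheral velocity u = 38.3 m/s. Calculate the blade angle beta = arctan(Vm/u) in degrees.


beta = arctan(5.0 / 38.3) = 7.4378 degrees


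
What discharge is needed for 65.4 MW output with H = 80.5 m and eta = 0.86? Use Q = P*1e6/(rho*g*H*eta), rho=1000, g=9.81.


Q = 65.4 * 1e6 / (1000 * 9.81 * 80.5 * 0.86) = 96.2974 m^3/s


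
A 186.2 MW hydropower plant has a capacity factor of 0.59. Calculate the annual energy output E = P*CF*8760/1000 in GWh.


E = 186.2 * 0.59 * 8760 / 1000 = 962.3561 GWh


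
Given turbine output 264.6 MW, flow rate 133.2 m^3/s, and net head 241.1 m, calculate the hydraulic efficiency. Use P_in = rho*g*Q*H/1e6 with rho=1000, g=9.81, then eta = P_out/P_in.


P_in = 1000 * 9.81 * 133.2 * 241.1 / 1e6 = 315.0434 MW
eta = 264.6 / 315.0434 = 0.8399


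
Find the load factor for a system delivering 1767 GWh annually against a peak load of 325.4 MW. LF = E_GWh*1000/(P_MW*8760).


LF = 1767 * 1000 / (325.4 * 8760) = 0.6199


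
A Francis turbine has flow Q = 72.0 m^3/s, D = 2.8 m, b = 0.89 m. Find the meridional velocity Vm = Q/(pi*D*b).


Vm = 72.0 / (pi * 2.8 * 0.89) = 9.1968 m/s


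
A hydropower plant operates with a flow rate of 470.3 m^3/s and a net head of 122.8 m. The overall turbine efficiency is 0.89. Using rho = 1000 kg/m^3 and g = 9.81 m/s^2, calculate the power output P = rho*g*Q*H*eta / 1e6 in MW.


P = 1000 * 9.81 * 470.3 * 122.8 * 0.89 / 1e6 = 504.2343 MW


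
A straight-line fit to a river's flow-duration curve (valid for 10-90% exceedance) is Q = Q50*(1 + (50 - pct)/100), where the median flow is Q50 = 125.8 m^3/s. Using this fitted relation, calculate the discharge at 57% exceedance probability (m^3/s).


Q = 125.8 * (1 + (50 - 57)/100) = 116.9940 m^3/s


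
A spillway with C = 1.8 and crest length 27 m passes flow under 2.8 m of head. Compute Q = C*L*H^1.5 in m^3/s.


Q = 1.8 * 27 * 2.8^1.5 = 227.7054 m^3/s


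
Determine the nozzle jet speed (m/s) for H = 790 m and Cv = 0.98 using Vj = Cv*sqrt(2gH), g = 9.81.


Vj = 0.98 * sqrt(2*9.81*790) = 122.0082 m/s


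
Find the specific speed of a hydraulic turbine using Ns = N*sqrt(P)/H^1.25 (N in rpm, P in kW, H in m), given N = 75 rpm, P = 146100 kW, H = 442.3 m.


Ns = 75 * 146100^0.5 / 442.3^1.25 = 14.1332


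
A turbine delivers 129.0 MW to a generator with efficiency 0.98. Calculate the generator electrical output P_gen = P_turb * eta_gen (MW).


P_gen = 129.0 * 0.98 = 126.4200 MW


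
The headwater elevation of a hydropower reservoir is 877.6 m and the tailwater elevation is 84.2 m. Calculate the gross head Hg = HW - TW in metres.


Hg = 877.6 - 84.2 = 793.4000 m


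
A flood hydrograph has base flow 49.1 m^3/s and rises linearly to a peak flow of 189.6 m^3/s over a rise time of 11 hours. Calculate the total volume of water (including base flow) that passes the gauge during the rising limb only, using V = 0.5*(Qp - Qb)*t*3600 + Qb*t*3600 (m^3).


V = 0.5*(189.6 - 49.1)*11*3600 + 49.1*11*3600 = 4.7263e+06 m^3


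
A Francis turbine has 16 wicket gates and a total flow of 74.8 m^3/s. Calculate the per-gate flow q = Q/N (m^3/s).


q = 74.8 / 16 = 4.6750 m^3/s


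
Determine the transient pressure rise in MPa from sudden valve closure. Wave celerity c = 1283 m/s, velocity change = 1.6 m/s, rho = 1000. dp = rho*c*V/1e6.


dp = 1000 * 1283 * 1.6 / 1e6 = 2.0528 MPa


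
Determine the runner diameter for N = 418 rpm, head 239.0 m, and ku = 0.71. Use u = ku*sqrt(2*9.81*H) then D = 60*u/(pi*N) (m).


u = 0.71 * sqrt(2*9.81*239.0) = 48.6191 m/s
D = 60 * 48.6191 / (pi * 418) = 2.2214 m


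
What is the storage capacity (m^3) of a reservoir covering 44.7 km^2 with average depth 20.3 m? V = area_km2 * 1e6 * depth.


V = 44.7 * 1e6 * 20.3 = 9.0741e+08 m^3


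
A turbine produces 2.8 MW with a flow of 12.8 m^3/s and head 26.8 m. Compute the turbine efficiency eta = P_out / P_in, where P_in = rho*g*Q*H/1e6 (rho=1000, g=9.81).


P_in = 1000 * 9.81 * 12.8 * 26.8 / 1e6 = 3.3652 MW
eta = 2.8 / 3.3652 = 0.8320


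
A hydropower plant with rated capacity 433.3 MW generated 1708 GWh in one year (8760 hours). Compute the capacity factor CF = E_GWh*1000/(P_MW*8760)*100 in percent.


CF = 1708 * 1000 / (433.3 * 8760) * 100 = 44.9982 %


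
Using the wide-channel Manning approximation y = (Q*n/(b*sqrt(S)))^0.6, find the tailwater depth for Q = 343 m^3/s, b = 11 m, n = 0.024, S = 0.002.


y = (343 * 0.024 / (11 * 0.002^0.5))^0.6 = 5.4220 m


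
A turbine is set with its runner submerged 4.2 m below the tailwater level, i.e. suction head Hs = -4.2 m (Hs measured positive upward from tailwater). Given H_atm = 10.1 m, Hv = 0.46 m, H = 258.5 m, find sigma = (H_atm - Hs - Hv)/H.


sigma = (10.1 - (-4.2) - 0.46) / 258.5 = 0.0535


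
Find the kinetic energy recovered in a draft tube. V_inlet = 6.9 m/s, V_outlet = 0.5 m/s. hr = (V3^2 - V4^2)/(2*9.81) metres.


hr = (6.9^2 - 0.5^2) / (2*9.81) = 2.4139 m


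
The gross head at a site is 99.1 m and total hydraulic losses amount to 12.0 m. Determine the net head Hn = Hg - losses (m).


Hn = 99.1 - 12.0 = 87.1000 m


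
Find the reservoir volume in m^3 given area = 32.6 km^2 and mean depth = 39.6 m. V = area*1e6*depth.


V = 32.6 * 1e6 * 39.6 = 1.2910e+09 m^3


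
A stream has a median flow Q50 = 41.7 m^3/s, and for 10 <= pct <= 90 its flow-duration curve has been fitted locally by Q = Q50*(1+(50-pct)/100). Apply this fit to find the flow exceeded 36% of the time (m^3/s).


Q = 41.7 * (1 + (50 - 36)/100) = 47.5380 m^3/s


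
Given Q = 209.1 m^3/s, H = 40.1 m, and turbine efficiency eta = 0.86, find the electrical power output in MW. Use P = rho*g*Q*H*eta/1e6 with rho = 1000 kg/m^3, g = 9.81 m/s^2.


P = 1000 * 9.81 * 209.1 * 40.1 * 0.86 / 1e6 = 70.7401 MW


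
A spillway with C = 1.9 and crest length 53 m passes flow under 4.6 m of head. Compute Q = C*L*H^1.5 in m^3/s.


Q = 1.9 * 53 * 4.6^1.5 = 993.4962 m^3/s


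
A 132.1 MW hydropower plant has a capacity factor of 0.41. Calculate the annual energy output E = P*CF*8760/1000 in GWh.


E = 132.1 * 0.41 * 8760 / 1000 = 474.4504 GWh


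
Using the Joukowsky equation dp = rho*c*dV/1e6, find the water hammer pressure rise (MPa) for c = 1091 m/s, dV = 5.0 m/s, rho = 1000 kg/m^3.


dp = 1000 * 1091 * 5.0 / 1e6 = 5.4550 MPa


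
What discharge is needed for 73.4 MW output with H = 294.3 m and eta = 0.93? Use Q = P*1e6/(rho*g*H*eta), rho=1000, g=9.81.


Q = 73.4 * 1e6 / (1000 * 9.81 * 294.3 * 0.93) = 27.3372 m^3/s


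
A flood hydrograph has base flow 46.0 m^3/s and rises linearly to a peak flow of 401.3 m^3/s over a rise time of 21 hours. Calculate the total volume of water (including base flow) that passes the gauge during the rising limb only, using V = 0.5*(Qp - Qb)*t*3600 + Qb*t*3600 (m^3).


V = 0.5*(401.3 - 46.0)*21*3600 + 46.0*21*3600 = 1.6908e+07 m^3


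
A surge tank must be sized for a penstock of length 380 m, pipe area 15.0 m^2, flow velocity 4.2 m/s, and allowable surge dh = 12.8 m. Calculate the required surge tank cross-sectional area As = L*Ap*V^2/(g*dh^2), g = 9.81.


As = 380 * 15.0 * 4.2^2 / (9.81 * 12.8^2) = 62.5582 m^2


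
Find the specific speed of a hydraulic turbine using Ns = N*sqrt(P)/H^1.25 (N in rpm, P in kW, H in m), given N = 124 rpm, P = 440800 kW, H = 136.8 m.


Ns = 124 * 440800^0.5 / 136.8^1.25 = 175.9685


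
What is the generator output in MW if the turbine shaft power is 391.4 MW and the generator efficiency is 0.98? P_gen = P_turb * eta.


P_gen = 391.4 * 0.98 = 383.5720 MW


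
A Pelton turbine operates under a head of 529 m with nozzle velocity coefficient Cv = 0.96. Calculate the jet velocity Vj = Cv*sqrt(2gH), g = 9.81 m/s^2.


Vj = 0.96 * sqrt(2*9.81*529) = 97.8022 m/s


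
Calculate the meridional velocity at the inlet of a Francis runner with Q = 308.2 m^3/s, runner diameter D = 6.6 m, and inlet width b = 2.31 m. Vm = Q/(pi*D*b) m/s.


Vm = 308.2 / (pi * 6.6 * 2.31) = 6.4347 m/s


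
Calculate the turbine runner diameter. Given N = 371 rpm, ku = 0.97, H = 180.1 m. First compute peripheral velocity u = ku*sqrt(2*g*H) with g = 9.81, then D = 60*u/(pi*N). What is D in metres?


u = 0.97 * sqrt(2*9.81*180.1) = 57.6605 m/s
D = 60 * 57.6605 / (pi * 371) = 2.9683 m


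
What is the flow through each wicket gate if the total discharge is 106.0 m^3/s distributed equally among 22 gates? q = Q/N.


q = 106.0 / 22 = 4.8182 m^3/s


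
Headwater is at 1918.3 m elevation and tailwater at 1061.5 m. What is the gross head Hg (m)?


Hg = 1918.3 - 1061.5 = 856.8000 m


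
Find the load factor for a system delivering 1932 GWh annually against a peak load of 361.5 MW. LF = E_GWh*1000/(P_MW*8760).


LF = 1932 * 1000 / (361.5 * 8760) = 0.6101


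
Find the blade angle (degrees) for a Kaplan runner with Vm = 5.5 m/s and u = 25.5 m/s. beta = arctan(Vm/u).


beta = arctan(5.5 / 25.5) = 12.1715 degrees


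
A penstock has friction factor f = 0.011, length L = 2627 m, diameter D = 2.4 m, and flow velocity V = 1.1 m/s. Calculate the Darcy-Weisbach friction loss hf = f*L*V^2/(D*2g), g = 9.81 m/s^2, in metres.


hf = 0.011 * 2627 * 1.1^2 / (2.4 * 2 * 9.81) = 0.7426 m


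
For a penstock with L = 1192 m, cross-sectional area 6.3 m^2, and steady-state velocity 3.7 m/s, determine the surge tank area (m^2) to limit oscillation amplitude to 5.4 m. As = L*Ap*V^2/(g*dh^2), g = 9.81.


As = 1192 * 6.3 * 3.7^2 / (9.81 * 5.4^2) = 359.3881 m^2


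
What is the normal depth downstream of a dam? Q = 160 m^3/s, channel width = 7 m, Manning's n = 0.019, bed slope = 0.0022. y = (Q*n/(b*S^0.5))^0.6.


y = (160 * 0.019 / (7 * 0.0022^0.5))^0.6 = 3.8014 m


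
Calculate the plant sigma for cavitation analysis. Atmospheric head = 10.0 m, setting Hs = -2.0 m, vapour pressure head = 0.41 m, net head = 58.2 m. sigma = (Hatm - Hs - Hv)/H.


sigma = (10.0 - (-2.0) - 0.41) / 58.2 = 0.1991


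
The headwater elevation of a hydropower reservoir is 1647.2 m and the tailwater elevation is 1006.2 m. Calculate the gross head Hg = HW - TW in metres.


Hg = 1647.2 - 1006.2 = 641.0000 m


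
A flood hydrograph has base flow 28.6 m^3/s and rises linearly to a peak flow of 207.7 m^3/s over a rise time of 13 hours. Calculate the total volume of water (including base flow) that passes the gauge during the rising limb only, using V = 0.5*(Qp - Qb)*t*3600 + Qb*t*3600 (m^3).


V = 0.5*(207.7 - 28.6)*13*3600 + 28.6*13*3600 = 5.5294e+06 m^3


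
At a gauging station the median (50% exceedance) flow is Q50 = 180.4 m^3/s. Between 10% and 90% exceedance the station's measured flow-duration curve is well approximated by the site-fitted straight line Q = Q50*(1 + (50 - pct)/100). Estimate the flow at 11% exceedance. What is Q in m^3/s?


Q = 180.4 * (1 + (50 - 11)/100) = 250.7560 m^3/s


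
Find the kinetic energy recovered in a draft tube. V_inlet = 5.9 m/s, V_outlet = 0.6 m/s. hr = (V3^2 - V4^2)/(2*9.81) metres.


hr = (5.9^2 - 0.6^2) / (2*9.81) = 1.7559 m


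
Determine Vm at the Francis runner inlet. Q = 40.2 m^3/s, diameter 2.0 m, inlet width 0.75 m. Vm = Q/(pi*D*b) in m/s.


Vm = 40.2 / (pi * 2.0 * 0.75) = 8.5307 m/s


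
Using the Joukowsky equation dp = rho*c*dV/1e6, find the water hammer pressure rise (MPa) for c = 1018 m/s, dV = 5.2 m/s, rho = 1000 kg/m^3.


dp = 1000 * 1018 * 5.2 / 1e6 = 5.2936 MPa


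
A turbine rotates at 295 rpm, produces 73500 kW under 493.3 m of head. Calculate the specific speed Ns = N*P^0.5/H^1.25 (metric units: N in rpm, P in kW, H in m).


Ns = 295 * 73500^0.5 / 493.3^1.25 = 34.4015


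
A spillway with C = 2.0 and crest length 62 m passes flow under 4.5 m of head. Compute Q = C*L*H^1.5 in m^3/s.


Q = 2.0 * 62 * 4.5^1.5 = 1183.6968 m^3/s


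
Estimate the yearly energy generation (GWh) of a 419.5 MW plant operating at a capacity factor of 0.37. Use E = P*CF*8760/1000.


E = 419.5 * 0.37 * 8760 / 1000 = 1359.6834 GWh


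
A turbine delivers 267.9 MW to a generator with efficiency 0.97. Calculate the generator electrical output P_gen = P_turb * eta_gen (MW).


P_gen = 267.9 * 0.97 = 259.8630 MW


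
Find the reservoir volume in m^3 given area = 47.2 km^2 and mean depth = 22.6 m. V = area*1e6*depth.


V = 47.2 * 1e6 * 22.6 = 1.0667e+09 m^3


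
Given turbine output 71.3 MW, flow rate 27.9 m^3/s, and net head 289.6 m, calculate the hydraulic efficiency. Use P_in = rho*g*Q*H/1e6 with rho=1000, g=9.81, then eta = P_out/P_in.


P_in = 1000 * 9.81 * 27.9 * 289.6 / 1e6 = 79.2632 MW
eta = 71.3 / 79.2632 = 0.8995


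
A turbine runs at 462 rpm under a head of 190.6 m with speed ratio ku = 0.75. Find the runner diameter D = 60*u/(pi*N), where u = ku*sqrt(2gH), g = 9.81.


u = 0.75 * sqrt(2*9.81*190.6) = 45.8640 m/s
D = 60 * 45.8640 / (pi * 462) = 1.8960 m


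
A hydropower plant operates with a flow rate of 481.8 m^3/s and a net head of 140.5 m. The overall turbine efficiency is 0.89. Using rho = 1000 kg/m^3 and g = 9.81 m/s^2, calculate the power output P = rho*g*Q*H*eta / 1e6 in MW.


P = 1000 * 9.81 * 481.8 * 140.5 * 0.89 / 1e6 = 591.0199 MW


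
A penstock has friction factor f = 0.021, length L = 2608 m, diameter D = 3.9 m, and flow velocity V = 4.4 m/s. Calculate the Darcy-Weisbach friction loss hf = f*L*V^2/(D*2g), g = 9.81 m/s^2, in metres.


hf = 0.021 * 2608 * 4.4^2 / (3.9 * 2 * 9.81) = 13.8570 m


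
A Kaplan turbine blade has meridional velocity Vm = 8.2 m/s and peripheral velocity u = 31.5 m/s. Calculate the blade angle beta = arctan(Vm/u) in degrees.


beta = arctan(8.2 / 31.5) = 14.5913 degrees


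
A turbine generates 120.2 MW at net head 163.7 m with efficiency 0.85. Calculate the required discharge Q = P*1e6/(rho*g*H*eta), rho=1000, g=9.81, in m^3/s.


Q = 120.2 * 1e6 / (1000 * 9.81 * 163.7 * 0.85) = 88.0578 m^3/s


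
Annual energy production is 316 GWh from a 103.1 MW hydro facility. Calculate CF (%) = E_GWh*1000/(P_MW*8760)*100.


CF = 316 * 1000 / (103.1 * 8760) * 100 = 34.9884 %


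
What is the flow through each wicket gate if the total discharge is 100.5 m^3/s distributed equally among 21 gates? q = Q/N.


q = 100.5 / 21 = 4.7857 m^3/s


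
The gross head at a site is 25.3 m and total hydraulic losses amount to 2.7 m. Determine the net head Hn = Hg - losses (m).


Hn = 25.3 - 2.7 = 22.6000 m


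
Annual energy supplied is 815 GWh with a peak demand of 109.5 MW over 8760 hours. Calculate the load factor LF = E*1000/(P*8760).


LF = 815 * 1000 / (109.5 * 8760) = 0.8496


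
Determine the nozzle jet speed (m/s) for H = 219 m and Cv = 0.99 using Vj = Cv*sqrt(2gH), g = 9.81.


Vj = 0.99 * sqrt(2*9.81*219) = 64.8943 m/s


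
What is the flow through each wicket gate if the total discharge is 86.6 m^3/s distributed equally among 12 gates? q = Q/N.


q = 86.6 / 12 = 7.2167 m^3/s


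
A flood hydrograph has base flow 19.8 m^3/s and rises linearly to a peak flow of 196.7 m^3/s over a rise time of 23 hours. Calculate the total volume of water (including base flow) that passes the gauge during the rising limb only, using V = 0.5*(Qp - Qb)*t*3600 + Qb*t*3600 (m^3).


V = 0.5*(196.7 - 19.8)*23*3600 + 19.8*23*3600 = 8.9631e+06 m^3


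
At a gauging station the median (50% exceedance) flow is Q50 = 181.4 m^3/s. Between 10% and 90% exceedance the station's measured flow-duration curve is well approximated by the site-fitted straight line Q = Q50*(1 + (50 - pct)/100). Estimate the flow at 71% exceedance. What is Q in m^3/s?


Q = 181.4 * (1 + (50 - 71)/100) = 143.3060 m^3/s


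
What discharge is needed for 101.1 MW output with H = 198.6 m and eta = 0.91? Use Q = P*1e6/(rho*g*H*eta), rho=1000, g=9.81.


Q = 101.1 * 1e6 / (1000 * 9.81 * 198.6 * 0.91) = 57.0245 m^3/s


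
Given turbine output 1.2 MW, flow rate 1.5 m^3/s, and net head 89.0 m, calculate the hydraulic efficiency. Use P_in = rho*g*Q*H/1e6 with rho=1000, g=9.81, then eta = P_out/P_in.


P_in = 1000 * 9.81 * 1.5 * 89.0 / 1e6 = 1.3096 MW
eta = 1.2 / 1.3096 = 0.9163


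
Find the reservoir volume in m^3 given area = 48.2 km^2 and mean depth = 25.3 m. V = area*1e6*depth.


V = 48.2 * 1e6 * 25.3 = 1.2195e+09 m^3


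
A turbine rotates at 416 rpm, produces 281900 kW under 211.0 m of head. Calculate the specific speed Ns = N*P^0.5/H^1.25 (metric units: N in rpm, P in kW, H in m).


Ns = 416 * 281900^0.5 / 211.0^1.25 = 274.6552


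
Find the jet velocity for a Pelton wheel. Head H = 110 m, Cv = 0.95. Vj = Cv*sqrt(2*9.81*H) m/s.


Vj = 0.95 * sqrt(2*9.81*110) = 44.1336 m/s


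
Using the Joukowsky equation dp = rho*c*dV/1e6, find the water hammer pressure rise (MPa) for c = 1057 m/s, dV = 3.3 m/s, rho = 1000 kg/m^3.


dp = 1000 * 1057 * 3.3 / 1e6 = 3.4881 MPa


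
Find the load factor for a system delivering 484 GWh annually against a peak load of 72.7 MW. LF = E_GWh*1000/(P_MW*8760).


LF = 484 * 1000 / (72.7 * 8760) = 0.7600


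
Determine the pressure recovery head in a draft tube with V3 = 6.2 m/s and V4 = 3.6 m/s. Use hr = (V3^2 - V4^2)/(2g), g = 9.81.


hr = (6.2^2 - 3.6^2) / (2*9.81) = 1.2987 m


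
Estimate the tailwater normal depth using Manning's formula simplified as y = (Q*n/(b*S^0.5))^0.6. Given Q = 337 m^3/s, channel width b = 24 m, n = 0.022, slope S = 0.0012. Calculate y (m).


y = (337 * 0.022 / (24 * 0.0012^0.5))^0.6 = 3.7166 m


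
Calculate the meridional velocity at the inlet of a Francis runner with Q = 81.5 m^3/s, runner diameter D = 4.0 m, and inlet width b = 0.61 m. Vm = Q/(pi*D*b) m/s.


Vm = 81.5 / (pi * 4.0 * 0.61) = 10.6321 m/s


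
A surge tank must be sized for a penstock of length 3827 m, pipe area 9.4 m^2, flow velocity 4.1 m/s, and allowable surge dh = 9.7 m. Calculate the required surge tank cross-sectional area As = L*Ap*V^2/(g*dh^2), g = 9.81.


As = 3827 * 9.4 * 4.1^2 / (9.81 * 9.7^2) = 655.1512 m^2


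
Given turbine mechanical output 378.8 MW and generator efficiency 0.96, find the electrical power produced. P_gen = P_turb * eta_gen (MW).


P_gen = 378.8 * 0.96 = 363.6480 MW


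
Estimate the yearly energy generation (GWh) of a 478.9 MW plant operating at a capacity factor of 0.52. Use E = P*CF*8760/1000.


E = 478.9 * 0.52 * 8760 / 1000 = 2181.4853 GWh


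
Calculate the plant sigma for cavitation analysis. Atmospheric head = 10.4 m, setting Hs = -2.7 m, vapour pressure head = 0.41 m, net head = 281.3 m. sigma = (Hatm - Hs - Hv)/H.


sigma = (10.4 - (-2.7) - 0.41) / 281.3 = 0.0451


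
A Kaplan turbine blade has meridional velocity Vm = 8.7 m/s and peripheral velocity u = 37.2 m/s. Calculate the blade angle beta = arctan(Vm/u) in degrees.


beta = arctan(8.7 / 37.2) = 13.1632 degrees


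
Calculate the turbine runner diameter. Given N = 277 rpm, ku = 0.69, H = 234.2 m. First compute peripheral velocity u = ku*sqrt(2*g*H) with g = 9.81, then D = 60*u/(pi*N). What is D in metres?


u = 0.69 * sqrt(2*9.81*234.2) = 46.7727 m/s
D = 60 * 46.7727 / (pi * 277) = 3.2249 m


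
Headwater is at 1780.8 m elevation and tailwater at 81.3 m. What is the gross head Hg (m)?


Hg = 1780.8 - 81.3 = 1699.5000 m


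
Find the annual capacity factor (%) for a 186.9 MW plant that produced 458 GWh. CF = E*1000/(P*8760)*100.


CF = 458 * 1000 / (186.9 * 8760) * 100 = 27.9738 %


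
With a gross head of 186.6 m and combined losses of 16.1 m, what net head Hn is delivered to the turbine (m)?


Hn = 186.6 - 16.1 = 170.5000 m


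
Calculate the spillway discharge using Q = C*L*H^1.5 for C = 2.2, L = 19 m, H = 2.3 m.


Q = 2.2 * 19 * 2.3^1.5 = 145.8035 m^3/s


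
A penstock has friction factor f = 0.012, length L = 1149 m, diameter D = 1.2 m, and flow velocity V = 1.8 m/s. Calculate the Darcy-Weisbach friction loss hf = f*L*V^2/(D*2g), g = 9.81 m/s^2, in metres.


hf = 0.012 * 1149 * 1.8^2 / (1.2 * 2 * 9.81) = 1.8974 m


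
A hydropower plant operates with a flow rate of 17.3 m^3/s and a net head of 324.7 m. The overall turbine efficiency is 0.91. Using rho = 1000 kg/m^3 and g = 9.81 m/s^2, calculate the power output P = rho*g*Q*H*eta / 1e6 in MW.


P = 1000 * 9.81 * 17.3 * 324.7 * 0.91 / 1e6 = 50.1463 MW


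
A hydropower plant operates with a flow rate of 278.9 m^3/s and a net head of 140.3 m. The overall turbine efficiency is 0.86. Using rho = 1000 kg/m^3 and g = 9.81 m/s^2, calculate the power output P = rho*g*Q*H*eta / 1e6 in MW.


P = 1000 * 9.81 * 278.9 * 140.3 * 0.86 / 1e6 = 330.1214 MW


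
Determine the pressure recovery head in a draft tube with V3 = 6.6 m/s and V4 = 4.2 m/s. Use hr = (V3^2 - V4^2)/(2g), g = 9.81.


hr = (6.6^2 - 4.2^2) / (2*9.81) = 1.3211 m


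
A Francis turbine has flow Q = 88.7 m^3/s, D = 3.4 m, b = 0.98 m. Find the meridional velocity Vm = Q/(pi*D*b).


Vm = 88.7 / (pi * 3.4 * 0.98) = 8.4736 m/s


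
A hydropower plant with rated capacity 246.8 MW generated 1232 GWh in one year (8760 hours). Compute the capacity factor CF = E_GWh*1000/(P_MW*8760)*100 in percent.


CF = 1232 * 1000 / (246.8 * 8760) * 100 = 56.9851 %


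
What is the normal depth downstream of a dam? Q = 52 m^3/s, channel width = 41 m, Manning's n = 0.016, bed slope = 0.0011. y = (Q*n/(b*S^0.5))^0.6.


y = (52 * 0.016 / (41 * 0.0011^0.5))^0.6 = 0.7447 m


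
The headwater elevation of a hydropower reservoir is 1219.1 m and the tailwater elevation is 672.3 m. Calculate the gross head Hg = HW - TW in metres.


Hg = 1219.1 - 672.3 = 546.8000 m


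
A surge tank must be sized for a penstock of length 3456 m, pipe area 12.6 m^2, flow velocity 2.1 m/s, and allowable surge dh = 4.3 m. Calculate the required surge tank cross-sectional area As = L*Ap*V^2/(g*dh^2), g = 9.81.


As = 3456 * 12.6 * 2.1^2 / (9.81 * 4.3^2) = 1058.7098 m^2


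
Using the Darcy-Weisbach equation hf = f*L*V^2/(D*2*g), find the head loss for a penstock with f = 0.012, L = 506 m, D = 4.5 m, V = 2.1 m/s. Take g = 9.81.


hf = 0.012 * 506 * 2.1^2 / (4.5 * 2 * 9.81) = 0.3033 m


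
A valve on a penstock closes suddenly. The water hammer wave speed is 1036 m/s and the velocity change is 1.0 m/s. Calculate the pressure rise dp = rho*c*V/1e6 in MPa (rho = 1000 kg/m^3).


dp = 1000 * 1036 * 1.0 / 1e6 = 1.0360 MPa


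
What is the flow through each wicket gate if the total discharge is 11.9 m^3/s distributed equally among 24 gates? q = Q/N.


q = 11.9 / 24 = 0.4958 m^3/s


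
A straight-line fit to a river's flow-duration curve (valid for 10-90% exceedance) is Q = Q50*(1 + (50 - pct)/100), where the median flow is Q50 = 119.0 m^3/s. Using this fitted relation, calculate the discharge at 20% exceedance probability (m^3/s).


Q = 119.0 * (1 + (50 - 20)/100) = 154.7000 m^3/s


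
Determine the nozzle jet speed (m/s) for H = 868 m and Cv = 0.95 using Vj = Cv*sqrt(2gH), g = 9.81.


Vj = 0.95 * sqrt(2*9.81*868) = 123.9747 m/s


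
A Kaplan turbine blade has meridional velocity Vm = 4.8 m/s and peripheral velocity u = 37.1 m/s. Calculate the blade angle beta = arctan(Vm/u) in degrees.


beta = arctan(4.8 / 37.1) = 7.3720 degrees


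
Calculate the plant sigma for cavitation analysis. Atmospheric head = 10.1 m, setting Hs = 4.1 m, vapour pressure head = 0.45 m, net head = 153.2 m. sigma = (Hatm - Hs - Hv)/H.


sigma = (10.1 - 4.1 - 0.45) / 153.2 = 0.0362


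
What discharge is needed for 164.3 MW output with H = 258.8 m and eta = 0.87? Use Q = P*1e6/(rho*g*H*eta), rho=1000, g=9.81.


Q = 164.3 * 1e6 / (1000 * 9.81 * 258.8 * 0.87) = 74.3849 m^3/s


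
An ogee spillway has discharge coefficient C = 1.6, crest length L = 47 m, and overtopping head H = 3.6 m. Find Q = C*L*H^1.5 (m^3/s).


Q = 1.6 * 47 * 3.6^1.5 = 513.6551 m^3/s


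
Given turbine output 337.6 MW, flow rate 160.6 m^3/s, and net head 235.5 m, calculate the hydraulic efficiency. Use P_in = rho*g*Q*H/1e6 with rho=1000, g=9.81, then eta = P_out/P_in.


P_in = 1000 * 9.81 * 160.6 * 235.5 / 1e6 = 371.0270 MW
eta = 337.6 / 371.0270 = 0.9099


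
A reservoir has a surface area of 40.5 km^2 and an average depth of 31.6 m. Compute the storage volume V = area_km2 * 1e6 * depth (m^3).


V = 40.5 * 1e6 * 31.6 = 1.2798e+09 m^3


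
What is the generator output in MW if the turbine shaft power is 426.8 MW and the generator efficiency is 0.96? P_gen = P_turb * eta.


P_gen = 426.8 * 0.96 = 409.7280 MW


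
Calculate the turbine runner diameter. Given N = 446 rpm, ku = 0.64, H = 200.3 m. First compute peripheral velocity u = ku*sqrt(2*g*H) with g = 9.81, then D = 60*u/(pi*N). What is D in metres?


u = 0.64 * sqrt(2*9.81*200.3) = 40.1208 m/s
D = 60 * 40.1208 / (pi * 446) = 1.7181 m


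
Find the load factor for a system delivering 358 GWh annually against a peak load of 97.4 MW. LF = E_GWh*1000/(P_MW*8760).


LF = 358 * 1000 / (97.4 * 8760) = 0.4196


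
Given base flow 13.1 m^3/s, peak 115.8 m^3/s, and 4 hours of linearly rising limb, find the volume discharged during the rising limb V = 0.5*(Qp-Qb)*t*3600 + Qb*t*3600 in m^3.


V = 0.5*(115.8 - 13.1)*4*3600 + 13.1*4*3600 = 928080.0000 m^3


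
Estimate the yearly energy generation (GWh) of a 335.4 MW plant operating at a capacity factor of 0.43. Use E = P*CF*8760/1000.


E = 335.4 * 0.43 * 8760 / 1000 = 1263.3847 GWh


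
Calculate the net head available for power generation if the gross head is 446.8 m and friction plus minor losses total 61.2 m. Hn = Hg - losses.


Hn = 446.8 - 61.2 = 385.6000 m


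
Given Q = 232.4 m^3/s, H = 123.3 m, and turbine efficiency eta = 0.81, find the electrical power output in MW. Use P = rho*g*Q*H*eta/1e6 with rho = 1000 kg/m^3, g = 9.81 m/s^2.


P = 1000 * 9.81 * 232.4 * 123.3 * 0.81 / 1e6 = 227.6949 MW


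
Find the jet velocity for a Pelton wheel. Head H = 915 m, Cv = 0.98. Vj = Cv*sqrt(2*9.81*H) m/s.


Vj = 0.98 * sqrt(2*9.81*915) = 131.3065 m/s


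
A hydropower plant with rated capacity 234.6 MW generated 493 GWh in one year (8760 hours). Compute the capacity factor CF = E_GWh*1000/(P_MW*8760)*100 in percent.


CF = 493 * 1000 / (234.6 * 8760) * 100 = 23.9891 %


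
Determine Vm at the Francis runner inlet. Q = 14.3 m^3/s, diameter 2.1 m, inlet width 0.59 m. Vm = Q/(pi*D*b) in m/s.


Vm = 14.3 / (pi * 2.1 * 0.59) = 3.6738 m/s


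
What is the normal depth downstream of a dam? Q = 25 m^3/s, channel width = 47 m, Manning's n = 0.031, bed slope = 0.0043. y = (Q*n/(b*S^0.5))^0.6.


y = (25 * 0.031 / (47 * 0.0043^0.5))^0.6 = 0.4368 m


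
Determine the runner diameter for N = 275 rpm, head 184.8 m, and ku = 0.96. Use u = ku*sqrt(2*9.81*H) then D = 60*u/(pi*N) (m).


u = 0.96 * sqrt(2*9.81*184.8) = 57.8058 m/s
D = 60 * 57.8058 / (pi * 275) = 4.0146 m


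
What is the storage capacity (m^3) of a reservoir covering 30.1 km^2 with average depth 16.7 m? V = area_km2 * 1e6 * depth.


V = 30.1 * 1e6 * 16.7 = 5.0267e+08 m^3


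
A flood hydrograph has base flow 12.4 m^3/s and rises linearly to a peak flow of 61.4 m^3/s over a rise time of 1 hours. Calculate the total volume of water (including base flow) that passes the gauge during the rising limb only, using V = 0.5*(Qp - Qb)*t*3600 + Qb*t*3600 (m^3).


V = 0.5*(61.4 - 12.4)*1*3600 + 12.4*1*3600 = 132840.0000 m^3


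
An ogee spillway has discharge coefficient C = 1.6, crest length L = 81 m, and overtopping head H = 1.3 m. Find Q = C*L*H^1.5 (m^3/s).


Q = 1.6 * 81 * 1.3^1.5 = 192.0968 m^3/s


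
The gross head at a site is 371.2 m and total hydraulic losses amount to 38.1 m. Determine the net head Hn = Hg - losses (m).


Hn = 371.2 - 38.1 = 333.1000 m


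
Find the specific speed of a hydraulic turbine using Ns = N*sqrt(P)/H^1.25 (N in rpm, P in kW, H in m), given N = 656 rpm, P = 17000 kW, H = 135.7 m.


Ns = 656 * 17000^0.5 / 135.7^1.25 = 184.6730


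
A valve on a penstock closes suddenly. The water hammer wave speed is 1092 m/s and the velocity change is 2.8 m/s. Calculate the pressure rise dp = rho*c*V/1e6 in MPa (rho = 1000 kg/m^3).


dp = 1000 * 1092 * 2.8 / 1e6 = 3.0576 MPa


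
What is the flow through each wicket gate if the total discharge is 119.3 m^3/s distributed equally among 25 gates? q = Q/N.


q = 119.3 / 25 = 4.7720 m^3/s


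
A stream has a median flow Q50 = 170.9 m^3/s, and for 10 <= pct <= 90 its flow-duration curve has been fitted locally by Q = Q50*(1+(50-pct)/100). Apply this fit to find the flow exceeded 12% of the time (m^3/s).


Q = 170.9 * (1 + (50 - 12)/100) = 235.8420 m^3/s


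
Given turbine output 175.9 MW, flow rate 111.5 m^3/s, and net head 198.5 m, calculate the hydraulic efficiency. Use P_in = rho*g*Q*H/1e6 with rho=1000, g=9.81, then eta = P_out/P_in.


P_in = 1000 * 9.81 * 111.5 * 198.5 / 1e6 = 217.1223 MW
eta = 175.9 / 217.1223 = 0.8101


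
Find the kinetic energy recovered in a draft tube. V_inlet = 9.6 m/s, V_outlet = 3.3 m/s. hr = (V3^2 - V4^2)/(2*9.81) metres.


hr = (9.6^2 - 3.3^2) / (2*9.81) = 4.1422 m


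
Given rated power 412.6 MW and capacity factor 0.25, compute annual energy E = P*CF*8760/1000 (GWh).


E = 412.6 * 0.25 * 8760 / 1000 = 903.5940 GWh


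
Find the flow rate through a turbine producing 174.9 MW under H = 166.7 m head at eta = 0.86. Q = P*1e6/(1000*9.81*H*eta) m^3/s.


Q = 174.9 * 1e6 / (1000 * 9.81 * 166.7 * 0.86) = 124.3617 m^3/s


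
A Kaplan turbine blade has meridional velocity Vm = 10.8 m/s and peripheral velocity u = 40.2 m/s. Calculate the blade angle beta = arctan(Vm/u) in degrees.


beta = arctan(10.8 / 40.2) = 15.0378 degrees


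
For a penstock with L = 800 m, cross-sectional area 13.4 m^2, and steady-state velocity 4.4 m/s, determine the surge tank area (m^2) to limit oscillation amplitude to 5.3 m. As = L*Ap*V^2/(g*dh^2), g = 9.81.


As = 800 * 13.4 * 4.4^2 / (9.81 * 5.3^2) = 753.1464 m^2


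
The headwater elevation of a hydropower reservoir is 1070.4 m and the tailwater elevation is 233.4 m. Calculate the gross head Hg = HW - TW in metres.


Hg = 1070.4 - 233.4 = 837.0000 m


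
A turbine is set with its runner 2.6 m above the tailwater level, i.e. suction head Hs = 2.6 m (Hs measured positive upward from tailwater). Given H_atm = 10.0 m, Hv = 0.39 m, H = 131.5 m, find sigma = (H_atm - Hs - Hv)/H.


sigma = (10.0 - 2.6 - 0.39) / 131.5 = 0.0533


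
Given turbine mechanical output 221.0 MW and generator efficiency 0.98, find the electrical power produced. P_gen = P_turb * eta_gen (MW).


P_gen = 221.0 * 0.98 = 216.5800 MW


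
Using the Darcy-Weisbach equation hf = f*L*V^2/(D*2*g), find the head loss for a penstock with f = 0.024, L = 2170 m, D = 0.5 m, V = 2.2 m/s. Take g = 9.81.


hf = 0.024 * 2170 * 2.2^2 / (0.5 * 2 * 9.81) = 25.6949 m


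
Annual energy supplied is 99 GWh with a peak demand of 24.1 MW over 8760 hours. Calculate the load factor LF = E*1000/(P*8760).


LF = 99 * 1000 / (24.1 * 8760) = 0.4689


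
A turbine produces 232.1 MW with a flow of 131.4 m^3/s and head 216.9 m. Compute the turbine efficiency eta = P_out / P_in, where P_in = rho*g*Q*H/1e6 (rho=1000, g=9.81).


P_in = 1000 * 9.81 * 131.4 * 216.9 / 1e6 = 279.5915 MW
eta = 232.1 / 279.5915 = 0.8301


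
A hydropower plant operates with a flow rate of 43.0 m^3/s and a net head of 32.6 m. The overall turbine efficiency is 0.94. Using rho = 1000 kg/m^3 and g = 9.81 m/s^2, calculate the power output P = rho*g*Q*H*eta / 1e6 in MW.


P = 1000 * 9.81 * 43.0 * 32.6 * 0.94 / 1e6 = 12.9266 MW


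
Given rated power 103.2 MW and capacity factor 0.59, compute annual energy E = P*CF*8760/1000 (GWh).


E = 103.2 * 0.59 * 8760 / 1000 = 533.3789 GWh


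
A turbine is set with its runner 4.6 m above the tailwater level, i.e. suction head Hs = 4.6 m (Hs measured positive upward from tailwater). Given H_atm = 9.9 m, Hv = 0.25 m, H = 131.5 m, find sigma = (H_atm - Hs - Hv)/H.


sigma = (9.9 - 4.6 - 0.25) / 131.5 = 0.0384


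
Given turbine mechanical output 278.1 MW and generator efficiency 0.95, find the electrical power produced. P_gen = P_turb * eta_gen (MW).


P_gen = 278.1 * 0.95 = 264.1950 MW


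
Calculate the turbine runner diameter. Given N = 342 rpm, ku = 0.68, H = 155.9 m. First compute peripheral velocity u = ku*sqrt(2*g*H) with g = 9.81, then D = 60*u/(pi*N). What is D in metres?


u = 0.68 * sqrt(2*9.81*155.9) = 37.6081 m/s
D = 60 * 37.6081 / (pi * 342) = 2.1002 m


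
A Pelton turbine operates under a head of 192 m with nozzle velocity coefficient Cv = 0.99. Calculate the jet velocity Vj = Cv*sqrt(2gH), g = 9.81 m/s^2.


Vj = 0.99 * sqrt(2*9.81*192) = 60.7625 m/s


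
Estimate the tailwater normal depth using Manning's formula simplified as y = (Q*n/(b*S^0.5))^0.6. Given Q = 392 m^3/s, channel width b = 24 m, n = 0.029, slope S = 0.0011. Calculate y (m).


y = (392 * 0.029 / (24 * 0.0011^0.5))^0.6 = 4.9302 m


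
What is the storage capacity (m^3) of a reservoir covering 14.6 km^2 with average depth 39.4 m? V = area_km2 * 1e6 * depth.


V = 14.6 * 1e6 * 39.4 = 5.7524e+08 m^3
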